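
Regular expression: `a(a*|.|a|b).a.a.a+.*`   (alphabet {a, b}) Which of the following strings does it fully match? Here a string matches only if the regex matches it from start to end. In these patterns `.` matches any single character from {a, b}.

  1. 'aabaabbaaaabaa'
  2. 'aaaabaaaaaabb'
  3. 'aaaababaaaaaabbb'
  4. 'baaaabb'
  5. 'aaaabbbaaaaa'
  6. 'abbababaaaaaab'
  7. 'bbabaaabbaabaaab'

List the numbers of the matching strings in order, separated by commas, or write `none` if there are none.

2, 3, 6

1 → no match
2 → match
3 → match
4 → no match — must start with 'a'
5 → no match
6 → match
7 → no match — must start with 'a'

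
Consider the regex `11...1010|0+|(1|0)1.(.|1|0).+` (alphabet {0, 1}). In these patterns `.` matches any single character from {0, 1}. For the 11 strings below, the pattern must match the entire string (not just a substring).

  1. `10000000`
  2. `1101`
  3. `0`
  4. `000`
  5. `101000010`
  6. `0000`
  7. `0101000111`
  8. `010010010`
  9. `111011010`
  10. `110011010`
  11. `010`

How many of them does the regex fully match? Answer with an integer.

7

1 → no match
2 → no match
3 → match
4 → match
5 → no match
6 → match
7 → match
8 → match
9 → match
10 → match
11 → no match
Total matched: 7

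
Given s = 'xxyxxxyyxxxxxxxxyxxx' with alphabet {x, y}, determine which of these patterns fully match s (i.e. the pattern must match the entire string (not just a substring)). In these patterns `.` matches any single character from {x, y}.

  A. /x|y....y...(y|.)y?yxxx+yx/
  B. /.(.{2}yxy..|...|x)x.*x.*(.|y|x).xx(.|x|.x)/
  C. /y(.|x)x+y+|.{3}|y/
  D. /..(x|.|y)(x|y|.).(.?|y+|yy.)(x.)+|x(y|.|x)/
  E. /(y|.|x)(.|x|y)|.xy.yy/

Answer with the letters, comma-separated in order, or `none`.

A → no match
B → match
C → no match
D → no match
E → no match

B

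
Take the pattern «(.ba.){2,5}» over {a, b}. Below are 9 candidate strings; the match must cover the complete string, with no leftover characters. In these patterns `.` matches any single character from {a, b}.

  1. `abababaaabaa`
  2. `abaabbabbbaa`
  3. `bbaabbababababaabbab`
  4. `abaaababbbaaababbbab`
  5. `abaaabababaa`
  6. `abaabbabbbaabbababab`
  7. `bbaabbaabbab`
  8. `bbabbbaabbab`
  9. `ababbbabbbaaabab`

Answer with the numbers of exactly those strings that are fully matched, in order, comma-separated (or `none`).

1, 2, 3, 4, 5, 6, 7, 8, 9

1 → match
2 → match
3 → match
4 → match
5 → match
6 → match
7 → match
8 → match
9 → match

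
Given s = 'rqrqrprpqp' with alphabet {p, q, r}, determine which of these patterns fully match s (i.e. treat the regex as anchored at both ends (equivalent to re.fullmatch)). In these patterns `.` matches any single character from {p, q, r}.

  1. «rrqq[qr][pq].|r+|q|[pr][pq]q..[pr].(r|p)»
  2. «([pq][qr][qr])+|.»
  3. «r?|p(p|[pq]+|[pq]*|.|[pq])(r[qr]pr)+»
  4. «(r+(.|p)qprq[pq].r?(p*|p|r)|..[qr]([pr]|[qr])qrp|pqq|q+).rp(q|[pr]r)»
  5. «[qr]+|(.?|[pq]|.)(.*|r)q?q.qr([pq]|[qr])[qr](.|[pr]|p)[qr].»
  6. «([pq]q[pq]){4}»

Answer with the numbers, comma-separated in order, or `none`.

1 → no match
2 → no match
3 → no match
4 → no match
5 → match
6 → no match

5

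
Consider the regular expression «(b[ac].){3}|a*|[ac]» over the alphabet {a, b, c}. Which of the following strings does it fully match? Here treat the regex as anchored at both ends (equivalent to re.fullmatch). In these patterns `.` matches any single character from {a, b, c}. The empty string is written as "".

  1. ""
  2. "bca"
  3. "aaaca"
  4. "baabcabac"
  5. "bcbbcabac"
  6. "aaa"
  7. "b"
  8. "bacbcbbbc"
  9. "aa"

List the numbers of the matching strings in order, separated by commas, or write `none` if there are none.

1, 4, 5, 6, 9

1 → match
2 → no match
3 → no match
4 → match
5 → match
6 → match
7 → no match
8 → no match
9 → match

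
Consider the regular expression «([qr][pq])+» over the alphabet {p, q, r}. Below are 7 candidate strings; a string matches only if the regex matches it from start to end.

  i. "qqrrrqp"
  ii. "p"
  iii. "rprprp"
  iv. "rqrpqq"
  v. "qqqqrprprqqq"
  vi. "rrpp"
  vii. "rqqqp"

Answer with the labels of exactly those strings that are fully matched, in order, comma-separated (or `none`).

iii, iv, v

i. "qqrrrqp" → no match
ii. "p" → no match
iii. "rprprp" → match
iv. "rqrpqq" → match
v. "qqqqrprprqqq" → match
vi. "rrpp" → no match
vii. "rqqqp" → no match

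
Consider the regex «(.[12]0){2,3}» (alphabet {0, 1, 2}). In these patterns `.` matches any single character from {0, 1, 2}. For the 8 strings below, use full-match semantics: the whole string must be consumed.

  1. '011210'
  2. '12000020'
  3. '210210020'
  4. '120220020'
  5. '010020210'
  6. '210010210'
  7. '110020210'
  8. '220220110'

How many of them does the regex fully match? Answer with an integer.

1 → no match
2 → no match
3 → match
4 → match
5 → match
6 → match
7 → match
8 → match
Total matched: 6

6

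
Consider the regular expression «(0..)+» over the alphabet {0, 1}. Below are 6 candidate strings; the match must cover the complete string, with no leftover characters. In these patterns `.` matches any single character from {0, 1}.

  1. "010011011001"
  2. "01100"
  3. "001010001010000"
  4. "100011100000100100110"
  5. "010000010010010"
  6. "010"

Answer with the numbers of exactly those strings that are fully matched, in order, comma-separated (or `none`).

1, 3, 5, 6

1 → match
2 → no match
3 → match
4 → no match — must start with "0"
5 → match
6 → match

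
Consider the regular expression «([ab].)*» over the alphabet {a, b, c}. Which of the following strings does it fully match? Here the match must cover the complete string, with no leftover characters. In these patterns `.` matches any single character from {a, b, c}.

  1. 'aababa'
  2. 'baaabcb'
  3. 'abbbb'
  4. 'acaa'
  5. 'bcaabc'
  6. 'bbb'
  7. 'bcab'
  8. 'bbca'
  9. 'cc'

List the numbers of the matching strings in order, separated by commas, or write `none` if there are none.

1, 4, 5, 7

1 → match
2 → no match
3 → no match
4 → match
5 → match
6 → no match
7 → match
8 → no match
9 → no match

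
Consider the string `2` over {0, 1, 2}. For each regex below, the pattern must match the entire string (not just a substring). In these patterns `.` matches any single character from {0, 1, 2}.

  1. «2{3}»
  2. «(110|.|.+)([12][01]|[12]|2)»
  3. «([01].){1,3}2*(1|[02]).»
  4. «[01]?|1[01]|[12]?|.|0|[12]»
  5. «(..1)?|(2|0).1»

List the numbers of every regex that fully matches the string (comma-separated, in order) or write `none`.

4

1 → no match
2 → no match
3 → no match
4 → match
5 → no match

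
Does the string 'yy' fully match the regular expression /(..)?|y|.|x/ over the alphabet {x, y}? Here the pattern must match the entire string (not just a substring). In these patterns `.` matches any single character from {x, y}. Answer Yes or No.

Yes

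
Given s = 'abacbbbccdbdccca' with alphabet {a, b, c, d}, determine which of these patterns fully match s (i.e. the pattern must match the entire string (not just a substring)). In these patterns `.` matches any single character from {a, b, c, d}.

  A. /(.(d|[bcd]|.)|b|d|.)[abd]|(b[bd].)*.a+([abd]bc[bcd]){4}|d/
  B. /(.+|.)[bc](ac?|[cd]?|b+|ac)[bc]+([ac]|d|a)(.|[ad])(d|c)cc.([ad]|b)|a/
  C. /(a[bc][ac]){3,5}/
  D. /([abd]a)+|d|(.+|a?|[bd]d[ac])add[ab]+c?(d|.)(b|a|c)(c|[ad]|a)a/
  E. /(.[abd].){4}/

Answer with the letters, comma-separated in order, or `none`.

A → no match
B → match
C → no match
D → no match
E → no match

B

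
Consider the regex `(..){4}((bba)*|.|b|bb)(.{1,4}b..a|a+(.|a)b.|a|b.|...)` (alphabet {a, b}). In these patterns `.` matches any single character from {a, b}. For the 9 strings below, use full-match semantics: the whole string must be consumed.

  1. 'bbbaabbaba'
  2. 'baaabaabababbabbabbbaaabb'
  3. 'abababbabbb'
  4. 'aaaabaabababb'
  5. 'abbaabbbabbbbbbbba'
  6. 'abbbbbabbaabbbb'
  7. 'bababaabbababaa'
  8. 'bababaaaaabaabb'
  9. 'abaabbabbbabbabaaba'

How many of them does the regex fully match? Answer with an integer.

1 → match
2 → no match
3 → match
4 → no match
5 → no match
6 → no match
7 → no match
8 → no match
9 → no match
Total matched: 2

2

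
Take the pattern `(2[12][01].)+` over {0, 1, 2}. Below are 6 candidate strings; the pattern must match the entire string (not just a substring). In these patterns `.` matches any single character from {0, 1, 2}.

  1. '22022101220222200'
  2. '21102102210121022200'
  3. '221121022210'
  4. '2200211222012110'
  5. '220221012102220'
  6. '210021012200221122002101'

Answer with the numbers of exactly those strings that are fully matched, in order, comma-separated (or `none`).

1 → no match
2 → match
3 → match
4 → match
5 → no match
6 → match

2, 3, 4, 6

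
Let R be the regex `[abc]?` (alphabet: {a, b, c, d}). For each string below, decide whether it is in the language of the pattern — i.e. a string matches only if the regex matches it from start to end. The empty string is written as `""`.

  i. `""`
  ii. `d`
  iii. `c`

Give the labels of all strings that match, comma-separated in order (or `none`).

i → match
ii → no match
iii → match

i, iii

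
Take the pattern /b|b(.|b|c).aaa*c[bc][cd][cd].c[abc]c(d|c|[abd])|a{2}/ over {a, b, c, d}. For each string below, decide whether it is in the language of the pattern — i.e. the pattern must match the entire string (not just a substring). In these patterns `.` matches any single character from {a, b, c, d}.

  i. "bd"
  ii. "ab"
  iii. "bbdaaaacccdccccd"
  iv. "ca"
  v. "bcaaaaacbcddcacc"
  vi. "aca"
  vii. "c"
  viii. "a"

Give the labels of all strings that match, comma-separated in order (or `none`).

iii, v

i → no match
ii → no match
iii → match
iv → no match
v → match
vi → no match
vii → no match
viii → no match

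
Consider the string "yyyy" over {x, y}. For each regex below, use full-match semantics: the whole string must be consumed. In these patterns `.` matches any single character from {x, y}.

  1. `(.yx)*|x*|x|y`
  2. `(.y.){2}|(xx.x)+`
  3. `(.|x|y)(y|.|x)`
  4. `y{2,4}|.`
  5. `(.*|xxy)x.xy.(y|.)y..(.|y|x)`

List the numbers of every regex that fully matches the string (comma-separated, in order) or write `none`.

1 → no match
2 → no match
3 → no match
4 → match
5 → no match

4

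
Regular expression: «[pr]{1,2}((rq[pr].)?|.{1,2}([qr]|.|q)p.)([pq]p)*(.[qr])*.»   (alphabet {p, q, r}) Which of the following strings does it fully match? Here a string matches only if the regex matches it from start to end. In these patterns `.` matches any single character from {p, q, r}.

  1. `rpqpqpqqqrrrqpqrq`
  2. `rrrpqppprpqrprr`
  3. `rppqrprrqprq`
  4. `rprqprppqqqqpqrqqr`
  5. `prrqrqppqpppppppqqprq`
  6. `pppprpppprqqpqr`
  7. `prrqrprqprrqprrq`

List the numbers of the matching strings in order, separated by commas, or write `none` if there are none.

3, 5

1 → no match
2 → no match
3 → match
4 → no match
5 → match
6 → no match
7 → no match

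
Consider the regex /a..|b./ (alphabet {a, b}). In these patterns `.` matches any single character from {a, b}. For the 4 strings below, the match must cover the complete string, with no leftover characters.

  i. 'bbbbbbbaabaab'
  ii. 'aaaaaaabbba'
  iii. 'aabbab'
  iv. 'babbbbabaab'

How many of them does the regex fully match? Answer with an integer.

i → no match
ii → no match
iii → no match
iv → no match
Total matched: 0

0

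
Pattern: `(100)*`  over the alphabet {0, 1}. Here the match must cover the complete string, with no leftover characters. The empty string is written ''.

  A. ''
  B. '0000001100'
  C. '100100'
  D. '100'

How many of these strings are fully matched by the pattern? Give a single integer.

A → match
B → no match
C → match
D → match
Total matched: 3

3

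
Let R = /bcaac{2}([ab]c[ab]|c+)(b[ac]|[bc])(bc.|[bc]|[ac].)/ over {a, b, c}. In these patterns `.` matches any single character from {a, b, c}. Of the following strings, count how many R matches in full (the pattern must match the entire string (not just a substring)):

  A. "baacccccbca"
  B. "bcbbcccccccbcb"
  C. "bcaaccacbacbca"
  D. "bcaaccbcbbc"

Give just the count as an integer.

A → no match — must start with "bcaac"
B → no match — must start with "bcaac"
C → no match
D → match
Total matched: 1

1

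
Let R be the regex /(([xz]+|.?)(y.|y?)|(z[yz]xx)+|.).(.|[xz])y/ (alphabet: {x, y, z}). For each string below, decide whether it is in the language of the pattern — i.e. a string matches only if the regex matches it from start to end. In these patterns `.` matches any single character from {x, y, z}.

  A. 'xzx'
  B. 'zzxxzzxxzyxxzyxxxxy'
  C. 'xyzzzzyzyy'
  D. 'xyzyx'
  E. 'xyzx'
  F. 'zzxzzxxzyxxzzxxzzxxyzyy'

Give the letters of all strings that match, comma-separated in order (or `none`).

A. 'xzx' → no match — must end with 'y'
B → match
C. 'xyzzzzyzyy' → no match
D. 'xyzyx' → no match — must end with 'y'
E. 'xyzx' → no match — must end with 'y'
F → no match

B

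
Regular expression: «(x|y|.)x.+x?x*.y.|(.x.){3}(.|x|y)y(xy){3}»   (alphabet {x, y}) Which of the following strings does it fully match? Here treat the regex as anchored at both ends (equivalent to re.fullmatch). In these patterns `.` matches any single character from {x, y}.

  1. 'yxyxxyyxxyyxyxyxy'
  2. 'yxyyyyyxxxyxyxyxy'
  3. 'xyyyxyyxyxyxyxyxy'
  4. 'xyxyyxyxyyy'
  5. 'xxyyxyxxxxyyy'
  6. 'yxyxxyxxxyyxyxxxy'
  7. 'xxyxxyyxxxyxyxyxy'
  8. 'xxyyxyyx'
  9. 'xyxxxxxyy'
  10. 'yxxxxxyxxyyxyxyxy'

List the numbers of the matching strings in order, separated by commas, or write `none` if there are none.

1, 5, 7, 8, 10

1 → match
2 → no match
3 → no match
4 → no match
5 → match
6 → no match
7 → match
8 → match
9 → no match
10 → match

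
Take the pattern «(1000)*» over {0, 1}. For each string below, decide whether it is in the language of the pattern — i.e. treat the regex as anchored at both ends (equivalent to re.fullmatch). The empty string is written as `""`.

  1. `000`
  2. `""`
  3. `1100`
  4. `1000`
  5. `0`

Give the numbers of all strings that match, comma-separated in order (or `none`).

1 → no match
2 → match
3 → no match
4 → match
5 → no match

2, 4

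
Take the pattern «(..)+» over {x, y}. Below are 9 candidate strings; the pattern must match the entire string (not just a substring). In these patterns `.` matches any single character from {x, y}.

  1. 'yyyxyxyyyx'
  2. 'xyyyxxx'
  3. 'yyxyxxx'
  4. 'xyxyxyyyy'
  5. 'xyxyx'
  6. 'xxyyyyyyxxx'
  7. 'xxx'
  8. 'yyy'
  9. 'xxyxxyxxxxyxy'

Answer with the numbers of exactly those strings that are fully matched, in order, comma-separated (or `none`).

1 → match
2 → no match
3 → no match
4 → no match
5 → no match
6 → no match
7 → no match
8 → no match
9 → no match

1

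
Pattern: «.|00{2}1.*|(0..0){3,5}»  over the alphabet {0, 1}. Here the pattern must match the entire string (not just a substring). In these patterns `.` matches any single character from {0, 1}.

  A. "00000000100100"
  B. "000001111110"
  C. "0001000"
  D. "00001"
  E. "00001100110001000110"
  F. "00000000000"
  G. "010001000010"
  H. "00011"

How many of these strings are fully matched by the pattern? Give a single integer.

A → no match
B → no match
C → match
D → no match
E → no match
F → no match
G → match
H → match
Total matched: 3

3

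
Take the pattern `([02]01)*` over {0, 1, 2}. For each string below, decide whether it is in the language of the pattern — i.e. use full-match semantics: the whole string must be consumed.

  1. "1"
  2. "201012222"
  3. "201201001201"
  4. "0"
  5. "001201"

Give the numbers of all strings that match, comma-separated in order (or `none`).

1 → no match
2 → no match
3 → match
4 → no match
5 → match

3, 5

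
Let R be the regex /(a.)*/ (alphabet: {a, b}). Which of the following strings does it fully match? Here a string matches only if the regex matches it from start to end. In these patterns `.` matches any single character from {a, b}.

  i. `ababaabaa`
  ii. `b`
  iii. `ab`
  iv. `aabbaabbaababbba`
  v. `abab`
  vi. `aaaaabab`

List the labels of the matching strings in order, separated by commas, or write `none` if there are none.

i → no match
ii → no match
iii → match
iv → no match
v → match
vi → match

iii, v, vi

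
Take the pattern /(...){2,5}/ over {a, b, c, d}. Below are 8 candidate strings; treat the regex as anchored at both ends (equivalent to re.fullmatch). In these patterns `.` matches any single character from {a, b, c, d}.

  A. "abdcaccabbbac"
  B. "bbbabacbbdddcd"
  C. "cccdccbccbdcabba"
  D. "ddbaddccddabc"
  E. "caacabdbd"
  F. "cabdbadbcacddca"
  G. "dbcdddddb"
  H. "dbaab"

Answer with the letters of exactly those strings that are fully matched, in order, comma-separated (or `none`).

E, F, G

A → no match
B → no match
C → no match
D → no match
E → match
F → match
G → match
H → no match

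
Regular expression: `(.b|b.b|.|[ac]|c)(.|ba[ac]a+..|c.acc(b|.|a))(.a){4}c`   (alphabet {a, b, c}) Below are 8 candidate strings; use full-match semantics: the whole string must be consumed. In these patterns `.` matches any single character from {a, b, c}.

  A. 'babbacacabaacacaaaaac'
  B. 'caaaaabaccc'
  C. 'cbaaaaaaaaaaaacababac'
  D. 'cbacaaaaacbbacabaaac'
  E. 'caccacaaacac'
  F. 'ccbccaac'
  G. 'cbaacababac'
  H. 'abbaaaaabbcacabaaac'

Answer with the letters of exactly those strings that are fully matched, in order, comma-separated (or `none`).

A → no match
B → no match — must end with 'ac'
C → match
D → match
E → no match
F → no match
G → match
H → match

C, D, G, H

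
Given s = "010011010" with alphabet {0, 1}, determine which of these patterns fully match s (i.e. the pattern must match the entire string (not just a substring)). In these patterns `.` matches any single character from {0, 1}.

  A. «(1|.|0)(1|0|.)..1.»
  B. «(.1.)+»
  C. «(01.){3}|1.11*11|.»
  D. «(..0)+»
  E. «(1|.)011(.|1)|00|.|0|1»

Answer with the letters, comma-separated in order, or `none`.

A → no match
B → match
C → match
D → no match
E → no match

B, C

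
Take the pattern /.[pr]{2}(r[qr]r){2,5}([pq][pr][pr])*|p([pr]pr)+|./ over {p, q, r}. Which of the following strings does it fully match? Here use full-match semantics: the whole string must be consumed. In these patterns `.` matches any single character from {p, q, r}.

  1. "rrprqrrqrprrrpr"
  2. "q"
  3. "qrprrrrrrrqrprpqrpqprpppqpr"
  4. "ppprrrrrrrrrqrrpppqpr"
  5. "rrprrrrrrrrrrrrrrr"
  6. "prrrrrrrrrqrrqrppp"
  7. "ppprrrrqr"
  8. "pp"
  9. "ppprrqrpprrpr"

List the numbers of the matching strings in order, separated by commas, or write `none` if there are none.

1 → no match
2 → match
3 → match
4 → match
5 → match
6 → match
7 → match
8 → no match
9 → no match

2, 3, 4, 5, 6, 7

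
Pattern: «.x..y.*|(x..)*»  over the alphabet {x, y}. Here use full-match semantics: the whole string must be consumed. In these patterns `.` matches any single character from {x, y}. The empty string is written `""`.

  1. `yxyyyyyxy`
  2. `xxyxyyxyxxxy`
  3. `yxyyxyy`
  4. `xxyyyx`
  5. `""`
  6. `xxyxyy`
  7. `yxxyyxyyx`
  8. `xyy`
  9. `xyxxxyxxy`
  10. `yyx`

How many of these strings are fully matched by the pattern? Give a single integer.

8

1 → match
2 → match
3 → no match
4 → match
5 → match
6 → match
7 → match
8 → match
9 → match
10 → no match
Total matched: 8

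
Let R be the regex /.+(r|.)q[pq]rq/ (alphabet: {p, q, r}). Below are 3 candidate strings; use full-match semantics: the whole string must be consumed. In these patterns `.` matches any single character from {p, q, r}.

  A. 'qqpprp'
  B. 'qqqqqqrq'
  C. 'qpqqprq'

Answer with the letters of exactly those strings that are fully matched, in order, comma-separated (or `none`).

A → no match — must end with 'rq'
B → match
C → match

B, C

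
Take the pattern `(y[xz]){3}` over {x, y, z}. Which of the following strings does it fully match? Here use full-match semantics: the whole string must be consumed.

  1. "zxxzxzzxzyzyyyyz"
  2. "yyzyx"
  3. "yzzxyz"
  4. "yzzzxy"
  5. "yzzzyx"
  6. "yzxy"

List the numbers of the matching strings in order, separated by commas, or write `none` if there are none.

1 → no match — must start with "y"
2 → no match
3 → no match
4 → no match
5 → no match
6 → no match

none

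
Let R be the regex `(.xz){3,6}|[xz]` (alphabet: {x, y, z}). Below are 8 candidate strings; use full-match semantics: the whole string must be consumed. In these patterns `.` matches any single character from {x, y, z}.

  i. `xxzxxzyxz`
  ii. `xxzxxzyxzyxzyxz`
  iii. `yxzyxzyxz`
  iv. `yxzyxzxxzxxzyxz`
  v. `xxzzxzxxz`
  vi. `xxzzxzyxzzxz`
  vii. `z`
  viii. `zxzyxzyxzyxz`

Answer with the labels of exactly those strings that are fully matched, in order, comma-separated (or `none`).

i, ii, iii, iv, v, vi, vii, viii

i → match
ii → match
iii → match
iv → match
v → match
vi → match
vii → match
viii → match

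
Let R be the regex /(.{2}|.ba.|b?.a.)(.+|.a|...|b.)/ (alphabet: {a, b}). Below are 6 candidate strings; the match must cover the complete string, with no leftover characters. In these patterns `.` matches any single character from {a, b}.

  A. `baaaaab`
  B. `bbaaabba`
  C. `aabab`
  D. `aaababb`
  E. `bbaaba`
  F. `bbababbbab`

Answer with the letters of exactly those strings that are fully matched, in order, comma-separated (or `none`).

A, B, C, D, E, F

A → match
B → match
C → match
D → match
E → match
F → match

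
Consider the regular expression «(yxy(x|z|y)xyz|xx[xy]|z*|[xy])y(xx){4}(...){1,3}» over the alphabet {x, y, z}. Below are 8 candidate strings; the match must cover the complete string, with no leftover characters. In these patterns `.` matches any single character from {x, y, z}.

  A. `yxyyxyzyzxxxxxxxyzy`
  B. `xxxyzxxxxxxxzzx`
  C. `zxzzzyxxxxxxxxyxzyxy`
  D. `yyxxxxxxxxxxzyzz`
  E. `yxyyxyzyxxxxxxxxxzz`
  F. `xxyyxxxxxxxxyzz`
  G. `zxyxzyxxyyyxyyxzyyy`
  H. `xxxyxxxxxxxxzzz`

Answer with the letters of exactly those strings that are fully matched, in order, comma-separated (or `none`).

A → no match
B → no match
C → no match
D → match
E → match
F → match
G → no match
H → match

D, E, F, H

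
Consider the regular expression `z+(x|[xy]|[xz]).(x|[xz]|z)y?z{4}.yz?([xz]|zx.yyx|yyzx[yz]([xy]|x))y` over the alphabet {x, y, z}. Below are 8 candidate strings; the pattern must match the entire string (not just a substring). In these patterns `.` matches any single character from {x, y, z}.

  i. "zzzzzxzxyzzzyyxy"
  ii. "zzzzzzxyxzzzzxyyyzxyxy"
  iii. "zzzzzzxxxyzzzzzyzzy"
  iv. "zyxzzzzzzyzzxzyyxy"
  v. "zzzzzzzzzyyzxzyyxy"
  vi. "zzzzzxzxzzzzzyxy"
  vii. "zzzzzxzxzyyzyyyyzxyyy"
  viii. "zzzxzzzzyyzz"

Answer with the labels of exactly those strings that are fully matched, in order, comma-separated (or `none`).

ii, iii, iv, v, vi

i → no match
ii → match
iii → match
iv → match
v → match
vi → match
vii → no match
viii → no match — must end with "y"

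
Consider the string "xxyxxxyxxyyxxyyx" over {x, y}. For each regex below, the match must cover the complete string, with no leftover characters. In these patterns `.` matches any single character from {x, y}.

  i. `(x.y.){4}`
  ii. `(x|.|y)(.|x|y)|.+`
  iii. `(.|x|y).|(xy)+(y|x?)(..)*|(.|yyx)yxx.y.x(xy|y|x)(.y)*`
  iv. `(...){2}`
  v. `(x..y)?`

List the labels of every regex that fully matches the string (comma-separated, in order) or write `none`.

i → match
ii → match
iii → no match
iv → no match
v → no match

i, ii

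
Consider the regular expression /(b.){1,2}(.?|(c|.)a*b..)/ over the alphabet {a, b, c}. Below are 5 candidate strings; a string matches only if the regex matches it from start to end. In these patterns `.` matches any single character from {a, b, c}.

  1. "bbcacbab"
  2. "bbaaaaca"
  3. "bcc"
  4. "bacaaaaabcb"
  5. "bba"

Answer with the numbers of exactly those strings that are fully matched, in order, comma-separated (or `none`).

1 → no match
2 → no match
3 → match
4 → match
5 → match

3, 4, 5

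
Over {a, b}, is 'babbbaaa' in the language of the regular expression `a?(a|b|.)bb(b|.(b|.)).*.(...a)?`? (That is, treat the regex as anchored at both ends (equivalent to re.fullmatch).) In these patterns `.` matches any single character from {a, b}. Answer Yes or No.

No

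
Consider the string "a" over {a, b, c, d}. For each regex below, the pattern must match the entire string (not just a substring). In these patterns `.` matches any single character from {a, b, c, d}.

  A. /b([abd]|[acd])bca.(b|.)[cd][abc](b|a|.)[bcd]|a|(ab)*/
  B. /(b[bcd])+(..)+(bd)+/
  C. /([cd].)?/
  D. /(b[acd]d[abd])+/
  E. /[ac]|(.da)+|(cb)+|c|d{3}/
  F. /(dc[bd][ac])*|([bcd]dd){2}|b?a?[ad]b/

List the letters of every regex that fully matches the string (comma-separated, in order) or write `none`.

A → match
B → no match — must start with "b"
C → no match
D → no match — must start with "b"
E → match
F → no match

A, E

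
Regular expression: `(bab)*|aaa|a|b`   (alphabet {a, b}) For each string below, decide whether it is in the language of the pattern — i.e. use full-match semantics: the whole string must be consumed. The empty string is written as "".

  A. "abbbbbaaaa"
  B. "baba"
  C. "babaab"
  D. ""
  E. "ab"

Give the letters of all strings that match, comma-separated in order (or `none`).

A → no match
B → no match
C → no match
D → match
E → no match

D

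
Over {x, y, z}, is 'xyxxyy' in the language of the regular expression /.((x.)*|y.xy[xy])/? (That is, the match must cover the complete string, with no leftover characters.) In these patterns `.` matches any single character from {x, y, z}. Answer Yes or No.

Yes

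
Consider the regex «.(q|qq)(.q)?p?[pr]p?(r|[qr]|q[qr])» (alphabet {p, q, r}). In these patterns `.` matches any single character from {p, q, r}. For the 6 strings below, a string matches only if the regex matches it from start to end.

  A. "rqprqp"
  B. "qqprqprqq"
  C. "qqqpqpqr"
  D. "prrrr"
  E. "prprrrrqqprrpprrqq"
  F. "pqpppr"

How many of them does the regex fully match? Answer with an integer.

A → no match
B → no match
C → match
D → no match
E → no match
F → match
Total matched: 2

2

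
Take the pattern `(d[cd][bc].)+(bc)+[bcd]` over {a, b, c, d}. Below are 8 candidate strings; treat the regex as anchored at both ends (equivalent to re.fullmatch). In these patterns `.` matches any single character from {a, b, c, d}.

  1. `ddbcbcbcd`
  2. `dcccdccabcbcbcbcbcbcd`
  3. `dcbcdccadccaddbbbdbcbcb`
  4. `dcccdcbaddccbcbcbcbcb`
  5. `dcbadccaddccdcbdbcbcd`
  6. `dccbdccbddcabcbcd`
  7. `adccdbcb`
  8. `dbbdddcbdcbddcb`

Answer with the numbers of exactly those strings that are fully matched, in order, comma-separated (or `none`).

1 → match
2 → match
3 → no match
4 → match
5 → match
6 → match
7 → no match — must start with `d`
8 → no match

1, 2, 4, 5, 6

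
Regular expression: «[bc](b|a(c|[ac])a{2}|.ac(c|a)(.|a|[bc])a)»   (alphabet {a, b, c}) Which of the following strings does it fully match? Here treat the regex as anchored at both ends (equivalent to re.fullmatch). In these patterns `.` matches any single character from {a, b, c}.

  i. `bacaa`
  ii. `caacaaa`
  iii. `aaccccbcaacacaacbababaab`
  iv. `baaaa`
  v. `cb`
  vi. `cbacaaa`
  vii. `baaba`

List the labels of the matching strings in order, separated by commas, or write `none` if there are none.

i, ii, iv, v, vi

i → match
ii → match
iii → no match
iv → match
v → match
vi → match
vii → no match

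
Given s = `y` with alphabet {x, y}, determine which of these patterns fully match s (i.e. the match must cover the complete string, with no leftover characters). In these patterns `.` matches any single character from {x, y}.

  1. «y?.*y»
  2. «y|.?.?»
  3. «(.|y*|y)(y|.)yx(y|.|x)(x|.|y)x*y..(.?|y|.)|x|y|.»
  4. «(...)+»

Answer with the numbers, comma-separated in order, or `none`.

1, 2, 3

1 → match
2 → match
3 → match
4 → no match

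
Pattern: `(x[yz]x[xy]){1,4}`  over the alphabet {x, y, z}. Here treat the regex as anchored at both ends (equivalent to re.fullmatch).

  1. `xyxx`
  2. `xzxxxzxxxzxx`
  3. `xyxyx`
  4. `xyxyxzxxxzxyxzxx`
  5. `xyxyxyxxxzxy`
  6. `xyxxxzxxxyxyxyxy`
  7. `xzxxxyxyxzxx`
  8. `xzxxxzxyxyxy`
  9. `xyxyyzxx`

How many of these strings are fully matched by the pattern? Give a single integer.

7

1 → match
2 → match
3 → no match
4 → match
5 → match
6 → match
7 → match
8 → match
9 → no match
Total matched: 7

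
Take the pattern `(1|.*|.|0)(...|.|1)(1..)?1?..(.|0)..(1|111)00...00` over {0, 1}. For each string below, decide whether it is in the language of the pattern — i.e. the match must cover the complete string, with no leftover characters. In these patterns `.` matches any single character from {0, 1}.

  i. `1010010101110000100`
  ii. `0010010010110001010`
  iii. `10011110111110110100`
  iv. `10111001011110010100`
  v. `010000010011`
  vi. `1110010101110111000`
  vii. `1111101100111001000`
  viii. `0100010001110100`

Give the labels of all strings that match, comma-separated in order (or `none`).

i, iv

i → match
ii → no match — must end with `00`
iii → no match
iv → match
v → no match — must end with `00`
vi → no match
vii → no match
viii → no match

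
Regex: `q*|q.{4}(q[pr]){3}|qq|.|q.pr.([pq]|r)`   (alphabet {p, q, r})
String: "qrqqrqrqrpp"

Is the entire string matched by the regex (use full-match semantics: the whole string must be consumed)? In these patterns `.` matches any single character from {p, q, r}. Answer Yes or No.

No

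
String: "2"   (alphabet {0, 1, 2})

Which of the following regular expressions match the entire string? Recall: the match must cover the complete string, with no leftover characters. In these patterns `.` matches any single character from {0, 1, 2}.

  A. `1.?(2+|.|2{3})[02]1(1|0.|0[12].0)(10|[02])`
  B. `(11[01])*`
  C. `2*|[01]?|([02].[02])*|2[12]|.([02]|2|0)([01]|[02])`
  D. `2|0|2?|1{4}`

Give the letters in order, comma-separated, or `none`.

C, D

A → no match — must start with "1"
B → no match
C → match
D → match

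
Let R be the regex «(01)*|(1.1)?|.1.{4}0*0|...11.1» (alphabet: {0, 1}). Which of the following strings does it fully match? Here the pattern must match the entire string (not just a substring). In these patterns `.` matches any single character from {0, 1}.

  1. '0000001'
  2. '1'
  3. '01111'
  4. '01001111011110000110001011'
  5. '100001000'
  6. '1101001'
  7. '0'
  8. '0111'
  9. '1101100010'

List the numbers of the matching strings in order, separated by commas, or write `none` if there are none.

none

1. '0000001' → no match
2. '1' → no match
3. '01111' → no match
4 → no match
5. '100001000' → no match
6. '1101001' → no match
7. '0' → no match
8. '0111' → no match
9. '1101100010' → no match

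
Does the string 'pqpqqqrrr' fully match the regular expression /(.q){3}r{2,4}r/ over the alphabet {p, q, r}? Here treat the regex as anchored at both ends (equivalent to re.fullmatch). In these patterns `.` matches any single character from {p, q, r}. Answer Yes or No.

Yes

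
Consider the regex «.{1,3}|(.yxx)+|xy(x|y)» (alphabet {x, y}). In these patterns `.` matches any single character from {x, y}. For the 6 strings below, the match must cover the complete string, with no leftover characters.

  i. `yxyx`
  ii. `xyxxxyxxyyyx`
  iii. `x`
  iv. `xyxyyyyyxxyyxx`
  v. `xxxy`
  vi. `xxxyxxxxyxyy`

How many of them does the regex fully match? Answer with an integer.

i → no match
ii → no match
iii → match
iv → no match
v → no match
vi → no match
Total matched: 1

1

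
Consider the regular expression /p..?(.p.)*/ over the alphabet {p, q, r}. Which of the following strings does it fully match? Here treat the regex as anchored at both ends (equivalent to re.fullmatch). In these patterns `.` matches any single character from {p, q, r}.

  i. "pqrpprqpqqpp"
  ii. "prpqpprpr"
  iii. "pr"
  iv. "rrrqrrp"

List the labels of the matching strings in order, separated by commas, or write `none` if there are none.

i, ii, iii

i → match
ii → match
iii → match
iv → no match — must start with "p"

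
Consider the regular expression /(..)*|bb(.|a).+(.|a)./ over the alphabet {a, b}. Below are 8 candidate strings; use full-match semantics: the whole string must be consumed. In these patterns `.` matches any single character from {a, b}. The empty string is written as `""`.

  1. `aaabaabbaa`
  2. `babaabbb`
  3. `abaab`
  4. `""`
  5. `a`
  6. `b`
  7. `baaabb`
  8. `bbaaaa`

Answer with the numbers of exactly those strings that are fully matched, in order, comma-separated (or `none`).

1, 2, 4, 7, 8

1. `aaabaabbaa` → match
2. `babaabbb` → match
3. `abaab` → no match
4. `""` → match
5. `a` → no match
6. `b` → no match
7. `baaabb` → match
8. `bbaaaa` → match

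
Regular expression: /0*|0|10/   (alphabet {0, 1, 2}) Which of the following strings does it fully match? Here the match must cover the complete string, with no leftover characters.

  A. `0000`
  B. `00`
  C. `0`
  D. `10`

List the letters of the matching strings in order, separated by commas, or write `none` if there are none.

A, B, C, D

A. `0000` → match
B. `00` → match
C. `0` → match
D. `10` → match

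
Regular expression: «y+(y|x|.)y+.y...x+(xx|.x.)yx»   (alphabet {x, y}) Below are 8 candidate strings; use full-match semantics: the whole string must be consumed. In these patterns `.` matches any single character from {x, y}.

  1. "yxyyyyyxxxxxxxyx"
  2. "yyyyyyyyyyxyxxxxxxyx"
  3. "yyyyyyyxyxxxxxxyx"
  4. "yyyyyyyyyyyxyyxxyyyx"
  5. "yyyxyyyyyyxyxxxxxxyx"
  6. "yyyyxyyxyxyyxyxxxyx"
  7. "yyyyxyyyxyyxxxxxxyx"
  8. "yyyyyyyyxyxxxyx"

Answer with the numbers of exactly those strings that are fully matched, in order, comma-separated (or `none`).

1, 2, 3, 5, 7, 8

1 → match
2 → match
3 → match
4 → no match
5 → match
6 → no match
7 → match
8 → match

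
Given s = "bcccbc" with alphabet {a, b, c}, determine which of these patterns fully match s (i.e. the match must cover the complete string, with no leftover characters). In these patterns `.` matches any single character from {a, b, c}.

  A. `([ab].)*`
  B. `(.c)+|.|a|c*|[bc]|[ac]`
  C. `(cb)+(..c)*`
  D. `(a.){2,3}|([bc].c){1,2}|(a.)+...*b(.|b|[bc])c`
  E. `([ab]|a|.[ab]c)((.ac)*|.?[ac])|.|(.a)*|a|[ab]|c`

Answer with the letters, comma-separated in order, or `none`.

A → no match
B → match
C → no match — must start with "cb"
D → match
E → no match

B, D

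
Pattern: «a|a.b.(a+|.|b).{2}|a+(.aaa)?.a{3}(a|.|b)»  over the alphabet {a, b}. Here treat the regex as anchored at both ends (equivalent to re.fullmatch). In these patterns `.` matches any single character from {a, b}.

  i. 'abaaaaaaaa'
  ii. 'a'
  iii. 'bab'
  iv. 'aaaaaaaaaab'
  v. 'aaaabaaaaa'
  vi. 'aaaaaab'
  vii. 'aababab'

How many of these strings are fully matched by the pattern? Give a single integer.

5

i → match
ii → match
iii → no match — must start with 'a'
iv → match
v → no match
vi → match
vii → match
Total matched: 5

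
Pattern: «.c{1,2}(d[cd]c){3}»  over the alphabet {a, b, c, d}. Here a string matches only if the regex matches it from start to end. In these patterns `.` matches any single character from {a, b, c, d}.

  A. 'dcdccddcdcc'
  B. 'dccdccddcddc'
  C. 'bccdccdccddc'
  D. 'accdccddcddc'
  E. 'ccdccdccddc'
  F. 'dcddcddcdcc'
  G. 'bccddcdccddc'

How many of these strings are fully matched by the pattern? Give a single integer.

A → match
B → match
C → match
D → match
E → match
F → match
G → match
Total matched: 7

7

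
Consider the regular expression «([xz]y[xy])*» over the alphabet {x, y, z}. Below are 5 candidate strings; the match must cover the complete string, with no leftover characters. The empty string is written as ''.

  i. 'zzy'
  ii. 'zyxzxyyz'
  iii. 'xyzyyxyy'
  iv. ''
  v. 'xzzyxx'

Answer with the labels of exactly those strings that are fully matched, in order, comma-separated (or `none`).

iv

i. 'zzy' → no match
ii. 'zyxzxyyz' → no match
iii. 'xyzyyxyy' → no match
iv. '' → match
v. 'xzzyxx' → no match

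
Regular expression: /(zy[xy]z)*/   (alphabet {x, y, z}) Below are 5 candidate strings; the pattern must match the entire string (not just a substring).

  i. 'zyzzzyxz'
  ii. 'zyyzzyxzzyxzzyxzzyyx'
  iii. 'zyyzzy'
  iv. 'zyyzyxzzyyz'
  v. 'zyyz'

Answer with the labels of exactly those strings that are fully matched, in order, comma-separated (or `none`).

i → no match
ii → no match
iii → no match
iv → no match
v → match

v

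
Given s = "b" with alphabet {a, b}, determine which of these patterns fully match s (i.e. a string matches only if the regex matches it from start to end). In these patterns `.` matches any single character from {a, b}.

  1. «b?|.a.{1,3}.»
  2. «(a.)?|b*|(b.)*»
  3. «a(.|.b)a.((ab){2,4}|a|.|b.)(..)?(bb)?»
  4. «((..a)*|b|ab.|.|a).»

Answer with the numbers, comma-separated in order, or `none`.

1 → match
2 → match
3 → no match — must start with "a"
4 → match

1, 2, 4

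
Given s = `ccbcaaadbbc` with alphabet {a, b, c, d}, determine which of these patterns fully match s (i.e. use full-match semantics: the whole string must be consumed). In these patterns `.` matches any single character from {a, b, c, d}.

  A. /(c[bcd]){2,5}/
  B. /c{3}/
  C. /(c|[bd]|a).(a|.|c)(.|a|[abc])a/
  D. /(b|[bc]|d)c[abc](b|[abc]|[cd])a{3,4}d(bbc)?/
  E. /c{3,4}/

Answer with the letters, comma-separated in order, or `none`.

A → no match
B → no match
C → no match — must end with `a`
D → match
E → no match

D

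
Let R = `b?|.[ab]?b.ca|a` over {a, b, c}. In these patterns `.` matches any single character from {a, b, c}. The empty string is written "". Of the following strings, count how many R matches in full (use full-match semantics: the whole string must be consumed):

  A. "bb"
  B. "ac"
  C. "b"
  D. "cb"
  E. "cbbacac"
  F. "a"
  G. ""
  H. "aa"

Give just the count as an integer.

A. "bb" → no match
B. "ac" → no match
C. "b" → match
D. "cb" → no match
E. "cbbacac" → no match
F. "a" → match
G. "" → match
H. "aa" → no match
Total matched: 3

3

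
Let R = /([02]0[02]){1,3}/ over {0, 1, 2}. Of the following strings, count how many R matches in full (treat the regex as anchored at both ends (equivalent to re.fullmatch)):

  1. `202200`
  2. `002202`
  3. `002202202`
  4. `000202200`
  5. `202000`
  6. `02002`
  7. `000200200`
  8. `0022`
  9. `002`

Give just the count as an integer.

1. `202200` → match
2. `002202` → match
3. `002202202` → match
4. `000202200` → match
5. `202000` → match
6. `02002` → no match
7. `000200200` → match
8. `0022` → no match
9. `002` → match
Total matched: 7

7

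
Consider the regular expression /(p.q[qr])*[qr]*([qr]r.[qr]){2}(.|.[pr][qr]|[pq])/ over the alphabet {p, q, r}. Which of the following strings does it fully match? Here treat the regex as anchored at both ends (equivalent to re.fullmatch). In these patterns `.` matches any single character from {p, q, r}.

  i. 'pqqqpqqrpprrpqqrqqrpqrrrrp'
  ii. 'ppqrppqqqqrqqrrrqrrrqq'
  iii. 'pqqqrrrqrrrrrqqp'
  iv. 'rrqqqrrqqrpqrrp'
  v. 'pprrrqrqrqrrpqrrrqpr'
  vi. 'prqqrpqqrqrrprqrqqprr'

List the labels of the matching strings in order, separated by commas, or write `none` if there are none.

i → no match
ii → match
iii → match
iv → no match
v → no match
vi → no match

ii, iii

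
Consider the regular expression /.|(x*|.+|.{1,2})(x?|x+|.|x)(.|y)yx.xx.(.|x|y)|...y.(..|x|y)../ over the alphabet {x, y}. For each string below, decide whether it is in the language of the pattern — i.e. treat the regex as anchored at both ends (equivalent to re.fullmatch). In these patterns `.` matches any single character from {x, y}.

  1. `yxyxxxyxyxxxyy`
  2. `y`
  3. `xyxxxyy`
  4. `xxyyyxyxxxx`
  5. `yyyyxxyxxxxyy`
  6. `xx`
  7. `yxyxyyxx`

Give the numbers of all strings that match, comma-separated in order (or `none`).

2, 4, 5

1 → no match
2 → match
3 → no match
4 → match
5 → match
6 → no match
7 → no match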